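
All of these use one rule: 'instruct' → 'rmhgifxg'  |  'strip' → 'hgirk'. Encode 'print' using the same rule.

Each pair mirrors across the alphabet (i↔r, n↔m, s↔h): positions sum to 25. Each letter is replaced by its mirror in the alphabet: a↔z, b↔y, c↔x, and so on (the Atbash cipher).
For print: p↔k, r↔i, i↔r, n↔m, t↔g.

kirmg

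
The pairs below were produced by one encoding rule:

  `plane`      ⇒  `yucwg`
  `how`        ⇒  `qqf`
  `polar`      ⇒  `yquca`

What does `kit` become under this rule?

tkc

The shift depends on letter class: consonant p→y is +9, but vowel a→c is +2. Vowels shift forward by 2 and consonants shift forward by 9.
For kit: k(cons)+9=t, i(vowel)+2=k, t(cons)+9=c.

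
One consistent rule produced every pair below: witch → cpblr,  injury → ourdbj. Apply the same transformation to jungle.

The shift increases by 1 at each position, starting from +6: 6, 7, 8, ….
On jungle: j+6=p, u+7=b, n+8=v, g+9=p, l+10=v, e+11=p.

pbvpvp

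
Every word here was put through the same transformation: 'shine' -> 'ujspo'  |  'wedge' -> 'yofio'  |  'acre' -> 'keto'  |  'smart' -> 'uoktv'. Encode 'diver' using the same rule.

fsxot

The shift depends on letter class: consonant s→u is +2, but vowel i→s is +10. Vowels shift forward by 10 and consonants shift forward by 2.
Applying it to diver: d(cons)+2=f, i(vowel)+10=s, v(cons)+2=x, e(vowel)+10=o, r(cons)+2=t.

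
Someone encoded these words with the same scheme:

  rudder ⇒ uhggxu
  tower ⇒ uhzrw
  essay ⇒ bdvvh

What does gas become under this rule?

The output letters match the input read backwards, each shifted +3: rudder reversed is reddur. Two steps: reverse the string, then apply a Caesar shift of +3.
On gas: reverse → sag; then shift: s+3=v, a+3=d, g+3=j.

vdj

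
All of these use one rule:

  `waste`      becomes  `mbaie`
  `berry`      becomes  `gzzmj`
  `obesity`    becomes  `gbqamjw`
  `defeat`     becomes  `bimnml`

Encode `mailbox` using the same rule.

Read the word backwards and shift each letter +8.
For mailbox: reverse → xobliam; then shift: x+8=f, o+8=w, b+8=j, l+8=t, i+8=q, a+8=i, m+8=u.

fwjtqiu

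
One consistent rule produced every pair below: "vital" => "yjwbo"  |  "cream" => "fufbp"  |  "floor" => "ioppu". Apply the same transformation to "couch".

fpvfk

The shift depends on letter class: consonant v→y is +3, but vowel i→j is +1. Two shifts are in play — +1 for a/e/i/o/u, +3 for every other letter.
For couch: c(cons)+3=f, o(vowel)+1=p, u(vowel)+1=v, c(cons)+3=f, h(cons)+3=k.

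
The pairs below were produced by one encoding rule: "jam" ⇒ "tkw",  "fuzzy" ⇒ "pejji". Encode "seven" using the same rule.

Compare letters: j→t is +10, a→k is +10, m→w is +10 — a constant shift. Every letter moves 10 places later in the alphabet, wrapping around z→a.
Applying it to seven: s+10=c, e+10=o, v+10=f, e+10=o, n+10=x.

cofox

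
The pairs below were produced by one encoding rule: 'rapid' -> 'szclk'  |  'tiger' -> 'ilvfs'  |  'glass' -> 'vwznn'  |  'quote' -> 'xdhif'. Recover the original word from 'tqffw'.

wheel

r(17)→s(18) and a(0)→z(25) fit y≡21x+25 (mod 26); the inverse of 21 mod 26 is 5. Each letter's alphabet position (a=0..z=25) is mapped through 21·x+25 mod 26 — an affine cipher.
Decoding tqffw: t(19)→5·(19−25)≡22=w; q(16)→5·(16−25)≡7=h; f(5)→5·(5−25)≡4=e; f(5)→5·(5−25)≡4=e; w(22)→5·(22−25)≡11=l (all mod 26).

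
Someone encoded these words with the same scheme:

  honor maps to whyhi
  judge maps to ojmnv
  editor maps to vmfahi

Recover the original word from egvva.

fleet

h(7)→w(22) and o(14)→h(7) fit y≡9x+11 (mod 26); the inverse of 9 mod 26 is 3. Each letter's alphabet position (a=0..z=25) is mapped through 9·x+11 mod 26 — an affine cipher.
Decoding egvva: e(4)→3·(4−11)≡5=f; g(6)→3·(6−11)≡11=l; v(21)→3·(21−11)≡4=e; v(21)→3·(21−11)≡4=e; a(0)→3·(0−11)≡19=t (all mod 26).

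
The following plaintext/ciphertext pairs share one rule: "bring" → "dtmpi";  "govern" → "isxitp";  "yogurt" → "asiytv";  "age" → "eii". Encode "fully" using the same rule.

hynna

The shift depends on letter class: consonant b→d is +2, but vowel i→m is +4. The rule splits by letter class: vowels +4, consonants +2.
For fully: f(cons)+2=h, u(vowel)+4=y, l(cons)+2=n, l(cons)+2=n, y(cons)+2=a.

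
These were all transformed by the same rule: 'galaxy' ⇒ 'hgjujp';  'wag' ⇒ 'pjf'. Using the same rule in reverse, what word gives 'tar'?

irk

Read the word backwards and shift each letter +9.
Reversing it on tar: shift back: t−9=k, a−9=r, r−9=i → kri; then reverse → irk.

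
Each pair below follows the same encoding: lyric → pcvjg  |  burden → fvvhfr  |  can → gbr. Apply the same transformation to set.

The shift depends on letter class: consonant l→p is +4, but vowel i→j is +1. Vowels shift forward by 1 and consonants shift forward by 4.
For set: s(cons)+4=w, e(vowel)+1=f, t(cons)+4=x.

wfx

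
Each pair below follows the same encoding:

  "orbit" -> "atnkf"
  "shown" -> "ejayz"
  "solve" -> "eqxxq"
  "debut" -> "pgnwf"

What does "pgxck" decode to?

delay

Shifts by position in orbit: pos 0: o→a (+12), pos 1: r→t (+2), pos 2: b→n (+12), pos 3: i→k (+2) — repeating every 2. A repeating key of period 2 is used — shifts +12, +2 over and over.
Reversing it on pgxck: p−12=d, g−2=e, x−12=l, c−2=a, k−12=y.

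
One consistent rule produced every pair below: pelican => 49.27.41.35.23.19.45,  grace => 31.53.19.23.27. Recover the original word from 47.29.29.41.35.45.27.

offline

p(#16)→49 and e(#5)→27: differences scale by 2, so n = 2·pos + 17. Each letter becomes 2×(its alphabet position, a=1..z=26) + 17.
Decoding 47.29.29.41.35.45.27: 47→(47−17)÷2=15=o, 29→(29−17)÷2=6=f, 29→(29−17)÷2=6=f, 41→(41−17)÷2=12=l, 35→(35−17)÷2=9=i, 45→(45−17)÷2=14=n, 27→(27−17)÷2=5=e.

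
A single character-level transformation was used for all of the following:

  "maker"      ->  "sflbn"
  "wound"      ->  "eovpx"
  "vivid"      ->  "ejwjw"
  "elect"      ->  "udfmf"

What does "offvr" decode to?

queen

The output letters match the input read backwards, each shifted +1: maker reversed is rekam. Two steps: reverse the string, then apply a Caesar shift of +1.
Reversing it on offvr: shift back: o−1=n, f−1=e, f−1=e, v−1=u, r−1=q → neeuq; then reverse → queen.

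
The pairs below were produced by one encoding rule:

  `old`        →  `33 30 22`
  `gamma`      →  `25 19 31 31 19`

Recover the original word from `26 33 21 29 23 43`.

hockey

o is letter #15 and maps to 33: an offset of 18. The number is (letter's place in the alphabet, a=1) + 18.
Decoding 26 33 21 29 23 43: 26→(26−18)÷1=8=h, 33→(33−18)÷1=15=o, 21→(21−18)÷1=3=c, 29→(29−18)÷1=11=k, 23→(23−18)÷1=5=e, 43→(43−18)÷1=25=y.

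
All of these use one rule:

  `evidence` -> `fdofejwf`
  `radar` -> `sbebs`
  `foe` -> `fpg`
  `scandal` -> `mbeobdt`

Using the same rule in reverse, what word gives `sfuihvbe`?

The output letters match the input read backwards, each shifted +1: evidence reversed is ecnedive. Two steps: reverse the string, then apply a Caesar shift of +1.
Decoding sfuihvbe: shift back: s−1=r, f−1=e, u−1=t, i−1=h, h−1=g, v−1=u, b−1=a, e−1=d → rethguad; then reverse → daughter.

daughter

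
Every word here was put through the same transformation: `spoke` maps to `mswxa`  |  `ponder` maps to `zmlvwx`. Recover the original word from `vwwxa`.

The output letters match the input read backwards, each shifted +8: spoke reversed is ekops. Read the word backwards and shift each letter +8.
Decoding vwwxa: shift back: v−8=n, w−8=o, w−8=o, x−8=p, a−8=s → noops; then reverse → spoon.

spoon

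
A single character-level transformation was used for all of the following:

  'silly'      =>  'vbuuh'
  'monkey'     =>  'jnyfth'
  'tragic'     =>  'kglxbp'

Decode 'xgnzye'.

s(18)→v(21) and i(8)→b(1) fit y≡15x+11 (mod 26); the inverse of 15 mod 26 is 7. Treating letters as 0–25, the rule is x ↦ 15x + 11 (mod 26).
Undoing it on xgnzye: x(23)→7·(23−11)≡6=g; g(6)→7·(6−11)≡17=r; n(13)→7·(13−11)≡14=o; z(25)→7·(25−11)≡20=u; y(24)→7·(24−11)≡13=n; e(4)→7·(4−11)≡3=d (all mod 26).

ground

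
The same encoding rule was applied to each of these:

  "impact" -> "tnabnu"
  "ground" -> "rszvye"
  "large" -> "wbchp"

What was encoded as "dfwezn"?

seldom

Shifts by position in impact: pos 0: i→t (+11), pos 1: m→n (+1), pos 2: p→a (+11), pos 3: a→b (+1) — repeating every 2. A repeating key of period 2 is used — shifts +11, +1 over and over.
Decoding dfwezn: d−11=s, f−1=e, w−11=l, e−1=d, z−11=o, n−1=m.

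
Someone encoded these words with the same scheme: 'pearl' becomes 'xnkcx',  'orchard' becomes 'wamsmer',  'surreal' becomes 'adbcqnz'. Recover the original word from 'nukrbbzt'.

flagpole

Each letter shifts forward by (position + 8), i.e. 8, 9, 10, … — the shift grows by one for each successive letter.
Reversing it on nukrbbzt: n−8=f, u−9=l, k−10=a, r−11=g, b−12=p, b−13=o, z−14=l, t−15=e.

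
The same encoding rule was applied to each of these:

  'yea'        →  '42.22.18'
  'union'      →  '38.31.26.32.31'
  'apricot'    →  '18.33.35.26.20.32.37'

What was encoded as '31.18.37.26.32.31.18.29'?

national

y is letter #25 and maps to 42: an offset of 17. Each letter is replaced by its alphabet position (a=1..z=26) + 17.
Undoing it on 31.18.37.26.32.31.18.29: 31→(31−17)÷1=14=n, 18→(18−17)÷1=1=a, 37→(37−17)÷1=20=t, 26→(26−17)÷1=9=i, 32→(32−17)÷1=15=o, 31→(31−17)÷1=14=n, 18→(18−17)÷1=1=a, 29→(29−17)÷1=12=l.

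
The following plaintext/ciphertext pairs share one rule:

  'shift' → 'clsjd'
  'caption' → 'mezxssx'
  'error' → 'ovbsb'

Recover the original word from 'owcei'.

essay

The shifts repeat in a cycle of length 2: positions 0,1,… shift by +10, +4, then the pattern repeats.
Undoing it on owcei: o−10=e, w−4=s, c−10=s, e−4=a, i−10=y.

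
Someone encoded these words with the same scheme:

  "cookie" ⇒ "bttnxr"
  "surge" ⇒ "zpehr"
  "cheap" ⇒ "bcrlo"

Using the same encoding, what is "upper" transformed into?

c(2)→b(1) and o(14)→t(19) fit y≡21x+11 (mod 26); the inverse of 21 mod 26 is 5. Each letter's alphabet position (a=0..z=25) is mapped through 21·x+11 mod 26 — an affine cipher.
On upper: u(20)→21·20+11≡15=p; p(15)→21·15+11≡14=o; p(15)→21·15+11≡14=o; e(4)→21·4+11≡17=r; r(17)→21·17+11≡4=e (all mod 26).

poore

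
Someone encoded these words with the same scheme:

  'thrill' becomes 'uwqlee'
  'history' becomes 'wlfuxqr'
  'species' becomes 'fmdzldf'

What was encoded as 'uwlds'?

thief

t(19)→u(20) and h(7)→w(22) fit y≡15x+21 (mod 26); the inverse of 15 mod 26 is 7. This is an affine cipher: with a=0,…,z=25, each position x becomes (15x+21) mod 26.
Reversing it on uwlds: u(20)→7·(20−21)≡19=t; w(22)→7·(22−21)≡7=h; l(11)→7·(11−21)≡8=i; d(3)→7·(3−21)≡4=e; s(18)→7·(18−21)≡5=f (all mod 26).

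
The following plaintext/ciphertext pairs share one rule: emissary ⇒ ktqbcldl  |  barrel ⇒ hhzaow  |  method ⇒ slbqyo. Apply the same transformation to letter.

In emissary: e→k is +6, m→t is +7, i→q is +8, s→b is +9 — the shift increases by 1 each position. Letter i (0-indexed) is shifted by i+6, so successive shifts are 6, 7, 8, ….
On letter: l+6=r, e+7=l, t+8=b, t+9=c, e+10=o, r+11=c.

rlbcoc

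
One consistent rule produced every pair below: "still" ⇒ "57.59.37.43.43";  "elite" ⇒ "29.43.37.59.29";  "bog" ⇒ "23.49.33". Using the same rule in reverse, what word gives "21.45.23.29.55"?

amber

Each letter becomes 2×(its alphabet position, a=1..z=26) + 19.
Reversing it on 21.45.23.29.55: 21→(21−19)÷2=1=a, 45→(45−19)÷2=13=m, 23→(23−19)÷2=2=b, 29→(29−19)÷2=5=e, 55→(55−19)÷2=18=r.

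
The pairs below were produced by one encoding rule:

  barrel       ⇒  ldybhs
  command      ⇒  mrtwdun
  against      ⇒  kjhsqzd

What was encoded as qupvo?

grill

It's a Vigenère-style cipher with numeric key [10,3,7]: position i shifts by key[i mod 3].
Reversing it on qupvo: q−10=g, u−3=r, p−7=i, v−10=l, o−3=l.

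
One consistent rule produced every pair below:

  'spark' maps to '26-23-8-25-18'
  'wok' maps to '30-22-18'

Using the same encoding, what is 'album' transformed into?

Each letter is replaced by its alphabet position (a=1..z=26) + 7.
Applying it to album: a=1→8, l=12→19, b=2→9, u=21→28, m=13→20.

8-19-9-28-20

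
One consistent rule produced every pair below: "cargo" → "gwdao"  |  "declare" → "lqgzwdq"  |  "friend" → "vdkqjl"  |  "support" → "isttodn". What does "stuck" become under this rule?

insgu

c(2)→g(6) and a(0)→w(22) fit y≡5x+22 (mod 26); the inverse of 5 mod 26 is 21. Treating letters as 0–25, the rule is x ↦ 5x + 22 (mod 26).
Applying it to stuck: s(18)→5·18+22≡8=i; t(19)→5·19+22≡13=n; u(20)→5·20+22≡18=s; c(2)→5·2+22≡6=g; k(10)→5·10+22≡20=u (all mod 26).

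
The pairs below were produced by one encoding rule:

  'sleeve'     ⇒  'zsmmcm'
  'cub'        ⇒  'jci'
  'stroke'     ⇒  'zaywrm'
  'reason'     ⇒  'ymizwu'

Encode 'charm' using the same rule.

joiyt

The shift depends on letter class: consonant s→z is +7, but vowel e→m is +8. Vowels shift forward by 8 and consonants shift forward by 7.
For charm: c(cons)+7=j, h(cons)+7=o, a(vowel)+8=i, r(cons)+7=y, m(cons)+7=t.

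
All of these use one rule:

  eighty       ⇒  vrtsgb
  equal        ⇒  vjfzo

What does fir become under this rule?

Each letter is replaced by its mirror in the alphabet: a↔z, b↔y, c↔x, and so on (the Atbash cipher).
Applying it to fir: f↔u, i↔r, r↔i.

uri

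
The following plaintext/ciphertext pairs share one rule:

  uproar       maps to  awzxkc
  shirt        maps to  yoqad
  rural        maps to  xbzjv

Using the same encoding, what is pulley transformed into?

vbtuoj

In uproar: u→a is +6, p→w is +7, r→z is +8, o→x is +9 — the shift increases by 1 each position. Letter i (0-indexed) is shifted by i+6, so successive shifts are 6, 7, 8, ….
For pulley: p+6=v, u+7=b, l+8=t, l+9=u, e+10=o, y+11=j.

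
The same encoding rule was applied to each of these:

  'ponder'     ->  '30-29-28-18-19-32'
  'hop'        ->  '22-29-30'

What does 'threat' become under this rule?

34-22-32-19-15-34

p is letter #16 and maps to 30: an offset of 14. Each letter is replaced by its alphabet position (a=1..z=26) + 14.
For threat: t=20→34, h=8→22, r=18→32, e=5→19, a=1→15, t=20→34.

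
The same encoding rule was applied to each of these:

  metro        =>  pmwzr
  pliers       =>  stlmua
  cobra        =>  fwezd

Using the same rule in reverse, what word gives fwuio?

Shifts by position in metro: pos 0: m→p (+3), pos 1: e→m (+8), pos 2: t→w (+3), pos 3: r→z (+8) — repeating every 2. The shifts repeat in a cycle of length 2: positions 0,1,… shift by +3, +8, then the pattern repeats.
Decoding fwuio: f−3=c, w−8=o, u−3=r, i−8=a, o−3=l.

coral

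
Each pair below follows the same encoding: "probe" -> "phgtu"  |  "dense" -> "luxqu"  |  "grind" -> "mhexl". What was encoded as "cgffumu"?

college

p(15)→p(15) and r(17)→h(7) fit y≡9x+10 (mod 26); the inverse of 9 mod 26 is 3. This is an affine cipher: with a=0,…,z=25, each position x becomes (9x+10) mod 26.
Decoding cgffumu: c(2)→3·(2−10)≡2=c; g(6)→3·(6−10)≡14=o; f(5)→3·(5−10)≡11=l; f(5)→3·(5−10)≡11=l; u(20)→3·(20−10)≡4=e; m(12)→3·(12−10)≡6=g; u(20)→3·(20−10)≡4=e (all mod 26).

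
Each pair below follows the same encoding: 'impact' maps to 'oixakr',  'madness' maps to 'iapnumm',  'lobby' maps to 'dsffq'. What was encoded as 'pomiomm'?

dismiss

i(8)→o(14) and m(12)→i(8) fit y≡5x+0 (mod 26); the inverse of 5 mod 26 is 21. This is an affine cipher: with a=0,…,z=25, each position x becomes (5x+0) mod 26.
Undoing it on pomiomm: p(15)→21·(15−0)≡3=d; o(14)→21·(14−0)≡8=i; m(12)→21·(12−0)≡18=s; i(8)→21·(8−0)≡12=m; o(14)→21·(14−0)≡8=i; m(12)→21·(12−0)≡18=s; m(12)→21·(12−0)≡18=s (all mod 26).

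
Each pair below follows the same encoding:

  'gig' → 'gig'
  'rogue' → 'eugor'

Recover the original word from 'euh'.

The output letters match the input read backwards: gig reversed is gig. It's just the letters in reverse order.
Reversing it on euh: then reverse → hue.

hue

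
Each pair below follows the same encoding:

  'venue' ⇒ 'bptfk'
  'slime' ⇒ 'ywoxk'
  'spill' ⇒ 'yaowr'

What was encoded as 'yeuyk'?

stone

Shifts by position in venue: pos 0: v→b (+6), pos 1: e→p (+11), pos 2: n→t (+6), pos 3: u→f (+11) — repeating every 2. The shifts repeat in a cycle of length 2: positions 0,1,… shift by +6, +11, then the pattern repeats.
Decoding yeuyk: y−6=s, e−11=t, u−6=o, y−11=n, k−6=e.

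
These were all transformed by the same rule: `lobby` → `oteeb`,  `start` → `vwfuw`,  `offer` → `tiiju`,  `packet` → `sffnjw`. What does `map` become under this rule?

The shift depends on letter class: consonant l→o is +3, but vowel o→t is +5. Two shifts are in play — +5 for a/e/i/o/u, +3 for every other letter.
On map: m(cons)+3=p, a(vowel)+5=f, p(cons)+3=s.

pfs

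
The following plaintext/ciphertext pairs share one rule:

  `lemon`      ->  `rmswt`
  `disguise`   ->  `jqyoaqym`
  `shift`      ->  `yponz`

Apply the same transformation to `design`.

jmyqmv

A repeating key of period 2 is used — shifts +6, +8 over and over.
Applying it to design: d+6=j, e+8=m, s+6=y, i+8=q, g+6=m, n+8=v.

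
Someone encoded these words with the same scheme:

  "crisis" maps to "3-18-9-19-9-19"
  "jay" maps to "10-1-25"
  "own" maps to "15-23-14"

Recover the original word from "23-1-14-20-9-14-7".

Each letter is replaced by its alphabet position (a=1, b=2, …, z=26).
Undoing it on 23-1-14-20-9-14-7: 23=w, 1=a, 14=n, 20=t, 9=i, 14=n, 7=g.

wanting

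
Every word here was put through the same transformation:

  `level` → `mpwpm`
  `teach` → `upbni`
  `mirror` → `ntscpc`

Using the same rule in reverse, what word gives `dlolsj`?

canary

Shifts by position in level: pos 0: l→m (+1), pos 1: e→p (+11), pos 2: v→w (+1), pos 3: e→p (+11) — repeating every 2. It's a Vigenère-style cipher with numeric key [1,11]: position i shifts by key[i mod 2].
Undoing it on dlolsj: d−1=c, l−11=a, o−1=n, l−11=a, s−1=r, j−11=y.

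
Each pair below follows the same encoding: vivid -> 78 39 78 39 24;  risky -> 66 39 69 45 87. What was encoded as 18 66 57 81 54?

Each letter becomes 3×(its alphabet position, a=1..z=26) + 12.
Decoding 18 66 57 81 54: 18→(18−12)÷3=2=b, 66→(66−12)÷3=18=r, 57→(57−12)÷3=15=o, 81→(81−12)÷3=23=w, 54→(54−12)÷3=14=n.

brown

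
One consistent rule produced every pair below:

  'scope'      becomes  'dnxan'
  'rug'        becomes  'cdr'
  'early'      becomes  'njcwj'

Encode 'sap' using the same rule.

dja

The shift depends on letter class: consonant s→d is +11, but vowel o→x is +9. Vowels shift forward by 9 and consonants shift forward by 11.
On sap: s(cons)+11=d, a(vowel)+9=j, p(cons)+11=a.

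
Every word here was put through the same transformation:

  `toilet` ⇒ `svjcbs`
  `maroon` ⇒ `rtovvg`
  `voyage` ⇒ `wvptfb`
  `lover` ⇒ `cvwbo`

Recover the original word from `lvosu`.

t(19)→s(18) and o(14)→v(21) fit y≡15x+19 (mod 26); the inverse of 15 mod 26 is 7. This is an affine cipher: with a=0,…,z=25, each position x becomes (15x+19) mod 26.
Undoing it on lvosu: l(11)→7·(11−19)≡22=w; v(21)→7·(21−19)≡14=o; o(14)→7·(14−19)≡17=r; s(18)→7·(18−19)≡19=t; u(20)→7·(20−19)≡7=h (all mod 26).

worth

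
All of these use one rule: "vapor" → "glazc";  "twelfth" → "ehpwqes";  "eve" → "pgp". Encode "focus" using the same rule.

This is a Caesar cipher with shift 11.
For focus: f+11=q, o+11=z, c+11=n, u+11=f, s+11=d.

qznfd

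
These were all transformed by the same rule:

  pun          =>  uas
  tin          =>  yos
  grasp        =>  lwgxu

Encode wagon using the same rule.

The shift depends on letter class: consonant p→u is +5, but vowel u→a is +6. Two shifts are in play — +6 for a/e/i/o/u, +5 for every other letter.
For wagon: w(cons)+5=b, a(vowel)+6=g, g(cons)+5=l, o(vowel)+6=u, n(cons)+5=s.

bglus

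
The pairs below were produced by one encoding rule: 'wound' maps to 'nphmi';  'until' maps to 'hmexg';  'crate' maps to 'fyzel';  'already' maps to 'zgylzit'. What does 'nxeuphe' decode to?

without

w(22)→n(13) and o(14)→p(15) fit y≡3x+25 (mod 26); the inverse of 3 mod 26 is 9. This is an affine cipher: with a=0,…,z=25, each position x becomes (3x+25) mod 26.
Undoing it on nxeuphe: n(13)→9·(13−25)≡22=w; x(23)→9·(23−25)≡8=i; e(4)→9·(4−25)≡19=t; u(20)→9·(20−25)≡7=h; p(15)→9·(15−25)≡14=o; h(7)→9·(7−25)≡20=u; e(4)→9·(4−25)≡19=t (all mod 26).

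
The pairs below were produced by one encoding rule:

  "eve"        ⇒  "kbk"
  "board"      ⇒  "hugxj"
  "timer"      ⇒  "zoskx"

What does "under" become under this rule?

Compare letters: e→k is +6, v→b is +6, e→k is +6 — a constant shift. This is a Caesar cipher with shift 6.
On under: u+6=a, n+6=t, d+6=j, e+6=k, r+6=x.

atjkx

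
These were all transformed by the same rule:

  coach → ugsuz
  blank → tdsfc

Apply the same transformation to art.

sjl

Compare letters: c→u is +18, o→g is +18, a→s is +18 — a constant shift. Each letter is shifted forward by 18 in the alphabet (a Caesar shift of +18).
For art: a+18=s, r+18=j, t+18=l.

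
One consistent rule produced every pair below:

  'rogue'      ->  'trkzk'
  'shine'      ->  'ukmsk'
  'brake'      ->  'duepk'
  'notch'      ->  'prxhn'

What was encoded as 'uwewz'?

start

In rogue: r→t is +2, o→r is +3, g→k is +4, u→z is +5 — the shift increases by 1 each position. The shift increases by 1 at each position, starting from +2: 2, 3, 4, ….
Reversing it on uwewz: u−2=s, w−3=t, e−4=a, w−5=r, z−6=t.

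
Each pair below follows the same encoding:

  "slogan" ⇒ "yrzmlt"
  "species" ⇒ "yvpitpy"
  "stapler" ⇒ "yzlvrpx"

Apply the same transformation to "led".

The shift depends on letter class: consonant s→y is +6, but vowel o→z is +11. The rule splits by letter class: vowels +11, consonants +6.
For led: l(cons)+6=r, e(vowel)+11=p, d(cons)+6=j.

rpj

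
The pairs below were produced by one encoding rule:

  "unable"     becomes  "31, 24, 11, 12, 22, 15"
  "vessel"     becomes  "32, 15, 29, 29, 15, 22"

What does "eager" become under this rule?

15, 11, 17, 15, 28

u is letter #21 and maps to 31: an offset of 10. Letters become their 1-based position plus 10 (so a→11, b→12, …).
On eager: e=5→15, a=1→11, g=7→17, e=5→15, r=18→28.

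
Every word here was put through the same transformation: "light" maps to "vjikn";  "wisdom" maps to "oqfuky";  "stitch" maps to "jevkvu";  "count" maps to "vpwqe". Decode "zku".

The word is reversed, then every letter is shifted forward by 2.
Undoing it on zku: shift back: z−2=x, k−2=i, u−2=s → xis; then reverse → six.

six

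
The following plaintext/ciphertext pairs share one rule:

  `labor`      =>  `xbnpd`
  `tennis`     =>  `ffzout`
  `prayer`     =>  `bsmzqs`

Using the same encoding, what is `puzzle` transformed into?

bvlaxf

Shifts by position in labor: pos 0: l→x (+12), pos 1: a→b (+1), pos 2: b→n (+12), pos 3: o→p (+1) — repeating every 2. The shifts repeat in a cycle of length 2: positions 0,1,… shift by +12, +1, then the pattern repeats.
For puzzle: p+12=b, u+1=v, z+12=l, z+1=a, l+12=x, e+1=f.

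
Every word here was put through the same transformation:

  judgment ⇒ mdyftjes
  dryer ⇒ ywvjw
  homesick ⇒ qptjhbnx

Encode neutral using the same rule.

ejdswri

Each letter's alphabet position (a=0..z=25) is mapped through 11·x+17 mod 26 — an affine cipher.
On neutral: n(13)→11·13+17≡4=e; e(4)→11·4+17≡9=j; u(20)→11·20+17≡3=d; t(19)→11·19+17≡18=s; r(17)→11·17+17≡22=w; a(0)→11·0+17≡17=r; l(11)→11·11+17≡8=i (all mod 26).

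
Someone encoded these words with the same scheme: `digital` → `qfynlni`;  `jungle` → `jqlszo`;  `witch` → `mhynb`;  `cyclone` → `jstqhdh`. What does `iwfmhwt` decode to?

Two steps: reverse the string, then apply a Caesar shift of +5.
Reversing it on iwfmhwt: shift back: i−5=d, w−5=r, f−5=a, m−5=h, h−5=c, w−5=r, t−5=o → drahcro; then reverse → orchard.

orchard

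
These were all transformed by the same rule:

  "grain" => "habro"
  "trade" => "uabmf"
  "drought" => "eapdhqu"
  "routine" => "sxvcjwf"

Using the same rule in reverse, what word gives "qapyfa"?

It's a Vigenère-style cipher with numeric key [1,9]: position i shifts by key[i mod 2].
Reversing it on qapyfa: q−1=p, a−9=r, p−1=o, y−9=p, f−1=e, a−9=r.

proper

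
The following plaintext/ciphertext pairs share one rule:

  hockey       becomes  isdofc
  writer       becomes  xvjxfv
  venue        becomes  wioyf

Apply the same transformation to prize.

Shifts by position in hockey: pos 0: h→i (+1), pos 1: o→s (+4), pos 2: c→d (+1), pos 3: k→o (+4) — repeating every 2. The shifts repeat in a cycle of length 2: positions 0,1,… shift by +1, +4, then the pattern repeats.
For prize: p+1=q, r+4=v, i+1=j, z+4=d, e+1=f.

qvjdf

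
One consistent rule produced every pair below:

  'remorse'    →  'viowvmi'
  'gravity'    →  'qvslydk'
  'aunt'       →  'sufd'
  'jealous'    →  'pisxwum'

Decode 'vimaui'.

This is an affine cipher: with a=0,…,z=25, each position x becomes (17x+18) mod 26.
Reversing it on vimaui: v(21)→23·(21−18)≡17=r; i(8)→23·(8−18)≡4=e; m(12)→23·(12−18)≡18=s; a(0)→23·(0−18)≡2=c; u(20)→23·(20−18)≡20=u; i(8)→23·(8−18)≡4=e (all mod 26).

rescue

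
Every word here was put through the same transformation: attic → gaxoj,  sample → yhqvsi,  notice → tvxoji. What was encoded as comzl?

Shifts by position in attic: pos 0: a→g (+6), pos 1: t→a (+7), pos 2: t→x (+4), pos 3: i→o (+6), pos 4: c→j (+7) — repeating every 3. The shifts repeat in a cycle of length 3: positions 0,1,… shift by +6, +7, +4, then the pattern repeats.
Reversing it on comzl: c−6=w, o−7=h, m−4=i, z−6=t, l−7=e.

white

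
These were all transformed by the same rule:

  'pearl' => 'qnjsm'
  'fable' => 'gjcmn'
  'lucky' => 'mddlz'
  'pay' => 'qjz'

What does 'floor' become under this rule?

Two shifts are in play — +9 for a/e/i/o/u, +1 for every other letter.
On floor: f(cons)+1=g, l(cons)+1=m, o(vowel)+9=x, o(vowel)+9=x, r(cons)+1=s.

gmxxs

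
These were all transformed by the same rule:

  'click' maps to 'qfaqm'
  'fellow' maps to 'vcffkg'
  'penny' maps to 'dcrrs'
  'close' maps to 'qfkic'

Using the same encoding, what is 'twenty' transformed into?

bgcrbs

c(2)→q(16) and l(11)→f(5) fit y≡19x+4 (mod 26); the inverse of 19 mod 26 is 11. Each letter's alphabet position (a=0..z=25) is mapped through 19·x+4 mod 26 — an affine cipher.
For twenty: t(19)→19·19+4≡1=b; w(22)→19·22+4≡6=g; e(4)→19·4+4≡2=c; n(13)→19·13+4≡17=r; t(19)→19·19+4≡1=b; y(24)→19·24+4≡18=s (all mod 26).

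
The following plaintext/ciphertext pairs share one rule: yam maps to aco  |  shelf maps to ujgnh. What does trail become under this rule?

Compare letters: y→a is +2, a→c is +2, m→o is +2 — a constant shift. Every letter moves 2 places later in the alphabet, wrapping around z→a.
On trail: t+2=v, r+2=t, a+2=c, i+2=k, l+2=n.

vtckn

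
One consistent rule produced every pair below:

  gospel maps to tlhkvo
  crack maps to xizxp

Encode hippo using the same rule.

Each pair mirrors across the alphabet (g↔t, o↔l, s↔h): positions sum to 25. Letters are reflected about the middle of the alphabet (position → 25−position): Atbash.
On hippo: h↔s, i↔r, p↔k, p↔k, o↔l.

srkkl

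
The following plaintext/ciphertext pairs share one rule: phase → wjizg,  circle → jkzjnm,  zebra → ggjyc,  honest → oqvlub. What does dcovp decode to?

wagon

Shifts by position in phase: pos 0: p→w (+7), pos 1: h→j (+2), pos 2: a→i (+8), pos 3: s→z (+7), pos 4: e→g (+2) — repeating every 3. It's a Vigenère-style cipher with numeric key [7,2,8]: position i shifts by key[i mod 3].
Undoing it on dcovp: d−7=w, c−2=a, o−8=g, v−7=o, p−2=n.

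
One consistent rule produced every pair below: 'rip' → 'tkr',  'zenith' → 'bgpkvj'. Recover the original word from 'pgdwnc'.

nebula

Compare letters: r→t is +2, i→k is +2, p→r is +2 — a constant shift. Every letter moves 2 places later in the alphabet, wrapping around z→a.
Decoding pgdwnc: p−2=n, g−2=e, d−2=b, w−2=u, n−2=l, c−2=a.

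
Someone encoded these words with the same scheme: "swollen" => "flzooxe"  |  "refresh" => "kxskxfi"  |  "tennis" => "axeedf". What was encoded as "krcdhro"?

s(18)→f(5) and w(22)→l(11) fit y≡21x+17 (mod 26); the inverse of 21 mod 26 is 5. Treating letters as 0–25, the rule is x ↦ 21x + 17 (mod 26).
Decoding krcdhro: k(10)→5·(10−17)≡17=r; r(17)→5·(17−17)≡0=a; c(2)→5·(2−17)≡3=d; d(3)→5·(3−17)≡8=i; h(7)→5·(7−17)≡2=c; r(17)→5·(17−17)≡0=a; o(14)→5·(14−17)≡11=l (all mod 26).

radical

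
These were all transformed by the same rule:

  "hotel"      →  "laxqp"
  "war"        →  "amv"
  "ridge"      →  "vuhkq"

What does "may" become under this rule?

qmc

Vowels shift forward by 12 and consonants shift forward by 4.
For may: m(cons)+4=q, a(vowel)+12=m, y(cons)+4=c.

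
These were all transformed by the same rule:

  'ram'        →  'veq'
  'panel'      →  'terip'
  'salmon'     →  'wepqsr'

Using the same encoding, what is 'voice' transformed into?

zsmgi

Compare letters: r→v is +4, a→e is +4, m→q is +4 — a constant shift. It's a constant shift of +4 (ROT4).
On voice: v+4=z, o+4=s, i+4=m, c+4=g, e+4=i.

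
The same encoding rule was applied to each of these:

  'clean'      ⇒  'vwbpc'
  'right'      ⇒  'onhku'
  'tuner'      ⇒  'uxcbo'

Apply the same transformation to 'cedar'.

Each letter's alphabet position (a=0..z=25) is mapped through 3·x+15 mod 26 — an affine cipher.
For cedar: c(2)→3·2+15≡21=v; e(4)→3·4+15≡1=b; d(3)→3·3+15≡24=y; a(0)→3·0+15≡15=p; r(17)→3·17+15≡14=o (all mod 26).

vbypo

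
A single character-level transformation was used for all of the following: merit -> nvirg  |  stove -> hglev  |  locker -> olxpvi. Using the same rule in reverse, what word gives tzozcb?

galaxy

Each pair mirrors across the alphabet (m↔n, e↔v, r↔i): positions sum to 25. This is the alphabet-reversal cipher (Atbash): a becomes z, b becomes y, etc.
Undoing it on tzozcb: t↔g, z↔a, o↔l, z↔a, c↔x, b↔y.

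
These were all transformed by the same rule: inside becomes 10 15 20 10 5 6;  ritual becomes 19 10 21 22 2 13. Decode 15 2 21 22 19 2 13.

Each letter is replaced by its alphabet position (a=1..z=26) + 1.
Decoding 15 2 21 22 19 2 13: 15→(15−1)÷1=14=n, 2→(2−1)÷1=1=a, 21→(21−1)÷1=20=t, 22→(22−1)÷1=21=u, 19→(19−1)÷1=18=r, 2→(2−1)÷1=1=a, 13→(13−1)÷1=12=l.

natural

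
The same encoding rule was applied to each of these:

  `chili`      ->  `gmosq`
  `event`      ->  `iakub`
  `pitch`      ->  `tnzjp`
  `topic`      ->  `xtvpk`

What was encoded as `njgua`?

In chili: c→g is +4, h→m is +5, i→o is +6, l→s is +7 — the shift increases by 1 each position. Letter i (0-indexed) is shifted by i+4, so successive shifts are 4, 5, 6, ….
Decoding njgua: n−4=j, j−5=e, g−6=a, u−7=n, a−8=s.

jeans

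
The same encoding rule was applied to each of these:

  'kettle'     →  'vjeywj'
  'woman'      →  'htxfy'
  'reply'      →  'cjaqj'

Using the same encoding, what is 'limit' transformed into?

A repeating key of period 2 is used — shifts +11, +5 over and over.
On limit: l+11=w, i+5=n, m+11=x, i+5=n, t+11=e.

wnxne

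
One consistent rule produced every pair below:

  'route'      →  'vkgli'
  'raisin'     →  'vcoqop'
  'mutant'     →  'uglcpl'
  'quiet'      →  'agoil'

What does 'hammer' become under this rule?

r(17)→v(21) and o(14)→k(10) fit y≡21x+2 (mod 26); the inverse of 21 mod 26 is 5. Treating letters as 0–25, the rule is x ↦ 21x + 2 (mod 26).
On hammer: h(7)→21·7+2≡19=t; a(0)→21·0+2≡2=c; m(12)→21·12+2≡20=u; m(12)→21·12+2≡20=u; e(4)→21·4+2≡8=i; r(17)→21·17+2≡21=v (all mod 26).

tcuuiv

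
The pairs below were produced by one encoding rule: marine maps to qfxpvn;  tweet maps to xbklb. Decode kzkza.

guess

Letter i (0-indexed) is shifted by i+4, so successive shifts are 4, 5, 6, ….
Reversing it on kzkza: k−4=g, z−5=u, k−6=e, z−7=s, a−8=s.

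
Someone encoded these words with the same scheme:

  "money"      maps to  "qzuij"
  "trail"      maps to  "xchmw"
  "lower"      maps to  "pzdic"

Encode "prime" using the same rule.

tcpqp

The shifts repeat in a cycle of length 3: positions 0,1,… shift by +4, +11, +7, then the pattern repeats.
On prime: p+4=t, r+11=c, i+7=p, m+4=q, e+11=p.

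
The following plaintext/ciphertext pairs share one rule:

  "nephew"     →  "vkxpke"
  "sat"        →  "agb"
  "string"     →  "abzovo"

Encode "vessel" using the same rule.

The shift depends on letter class: consonant n→v is +8, but vowel e→k is +6. Vowels shift forward by 6 and consonants shift forward by 8.
Applying it to vessel: v(cons)+8=d, e(vowel)+6=k, s(cons)+8=a, s(cons)+8=a, e(vowel)+6=k, l(cons)+8=t.

dkaakt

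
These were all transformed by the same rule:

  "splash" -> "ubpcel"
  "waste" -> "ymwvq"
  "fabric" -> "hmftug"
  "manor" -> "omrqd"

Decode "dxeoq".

blame

Shifts by position in splash: pos 0: s→u (+2), pos 1: p→b (+12), pos 2: l→p (+4), pos 3: a→c (+2), pos 4: s→e (+12), pos 5: h→l (+4) — repeating every 3. A repeating key of period 3 is used — shifts +2, +12, +4 over and over.
Undoing it on dxeoq: d−2=b, x−12=l, e−4=a, o−2=m, q−12=e.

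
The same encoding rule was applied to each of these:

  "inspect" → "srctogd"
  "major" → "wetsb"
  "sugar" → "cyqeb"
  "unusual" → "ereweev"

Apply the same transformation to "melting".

A repeating key of period 2 is used — shifts +10, +4 over and over.
On melting: m+10=w, e+4=i, l+10=v, t+4=x, i+10=s, n+4=r, g+10=q.

wivxsrq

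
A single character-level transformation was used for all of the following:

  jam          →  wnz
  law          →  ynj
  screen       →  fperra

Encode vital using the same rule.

Compare letters: j→w is +13, a→n is +13, m→z is +13 — a constant shift. It's a constant shift of +13 (ROT13).
For vital: v+13=i, i+13=v, t+13=g, a+13=n, l+13=y.

ivgny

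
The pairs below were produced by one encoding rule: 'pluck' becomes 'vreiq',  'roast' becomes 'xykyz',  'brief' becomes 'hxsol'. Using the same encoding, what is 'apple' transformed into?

kvvro

The rule splits by letter class: vowels +10, consonants +6.
On apple: a(vowel)+10=k, p(cons)+6=v, p(cons)+6=v, l(cons)+6=r, e(vowel)+10=o.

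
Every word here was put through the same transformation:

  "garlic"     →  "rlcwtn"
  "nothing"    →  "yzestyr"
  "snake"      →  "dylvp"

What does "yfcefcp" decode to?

nurture

Compare letters: g→r is +11, a→l is +11, r→c is +11 — a constant shift. This is a Caesar cipher with shift 11.
Undoing it on yfcefcp: y−11=n, f−11=u, c−11=r, e−11=t, f−11=u, c−11=r, p−11=e.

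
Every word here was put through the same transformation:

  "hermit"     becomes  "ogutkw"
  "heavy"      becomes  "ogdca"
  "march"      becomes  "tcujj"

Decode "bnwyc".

ultra

Shifts by position in hermit: pos 0: h→o (+7), pos 1: e→g (+2), pos 2: r→u (+3), pos 3: m→t (+7), pos 4: i→k (+2), pos 5: t→w (+3) — repeating every 3. The shifts repeat in a cycle of length 3: positions 0,1,… shift by +7, +2, +3, then the pattern repeats.
Reversing it on bnwyc: b−7=u, n−2=l, w−3=t, y−7=r, c−2=a.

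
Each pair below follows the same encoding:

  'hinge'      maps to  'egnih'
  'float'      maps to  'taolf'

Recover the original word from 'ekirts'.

strike

The word is simply reversed.
Reversing it on ekirts: then reverse → strike.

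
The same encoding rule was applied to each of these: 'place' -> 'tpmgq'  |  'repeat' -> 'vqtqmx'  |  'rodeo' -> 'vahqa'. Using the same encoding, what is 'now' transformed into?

The shift depends on letter class: consonant p→t is +4, but vowel a→m is +12. The rule splits by letter class: vowels +12, consonants +4.
For now: n(cons)+4=r, o(vowel)+12=a, w(cons)+4=a.

raa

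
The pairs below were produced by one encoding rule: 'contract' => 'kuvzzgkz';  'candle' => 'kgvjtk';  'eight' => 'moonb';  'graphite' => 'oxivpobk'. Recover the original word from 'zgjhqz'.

rabbit

Shifts by position in contract: pos 0: c→k (+8), pos 1: o→u (+6), pos 2: n→v (+8), pos 3: t→z (+6) — repeating every 2. The shifts repeat in a cycle of length 2: positions 0,1,… shift by +8, +6, then the pattern repeats.
Undoing it on zgjhqz: z−8=r, g−6=a, j−8=b, h−6=b, q−8=i, z−6=t.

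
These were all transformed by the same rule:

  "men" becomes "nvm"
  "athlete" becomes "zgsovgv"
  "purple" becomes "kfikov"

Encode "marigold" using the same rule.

nzirtlow

Each pair mirrors across the alphabet (m↔n, e↔v, n↔m): positions sum to 25. Letters are reflected about the middle of the alphabet (position → 25−position): Atbash.
On marigold: m↔n, a↔z, r↔i, i↔r, g↔t, o↔l, l↔o, d↔w.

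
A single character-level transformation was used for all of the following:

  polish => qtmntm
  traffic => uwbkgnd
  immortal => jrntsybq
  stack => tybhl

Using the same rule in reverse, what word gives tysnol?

string

Shifts by position in polish: pos 0: p→q (+1), pos 1: o→t (+5), pos 2: l→m (+1), pos 3: i→n (+5) — repeating every 2. A repeating key of period 2 is used — shifts +1, +5 over and over.
Reversing it on tysnol: t−1=s, y−5=t, s−1=r, n−5=i, o−1=n, l−5=g.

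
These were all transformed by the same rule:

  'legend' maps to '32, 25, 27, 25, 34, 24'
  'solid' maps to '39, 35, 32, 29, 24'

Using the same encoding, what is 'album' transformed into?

Letters become their 1-based position plus 20 (so a→21, b→22, …).
For album: a=1→21, l=12→32, b=2→22, u=21→41, m=13→33.

21, 32, 22, 41, 33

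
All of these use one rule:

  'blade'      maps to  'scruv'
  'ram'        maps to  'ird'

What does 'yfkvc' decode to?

hotel

Every letter moves 17 places later in the alphabet, wrapping around z→a.
Decoding yfkvc: y−17=h, f−17=o, k−17=t, v−17=e, c−17=l.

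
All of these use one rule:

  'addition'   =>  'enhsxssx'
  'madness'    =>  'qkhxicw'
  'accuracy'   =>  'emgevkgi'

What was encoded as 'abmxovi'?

Shifts by position in addition: pos 0: a→e (+4), pos 1: d→n (+10), pos 2: d→h (+4), pos 3: i→s (+10) — repeating every 2. It's a Vigenère-style cipher with numeric key [4,10]: position i shifts by key[i mod 2].
Decoding abmxovi: a−4=w, b−10=r, m−4=i, x−10=n, o−4=k, v−10=l, i−4=e.

wrinkle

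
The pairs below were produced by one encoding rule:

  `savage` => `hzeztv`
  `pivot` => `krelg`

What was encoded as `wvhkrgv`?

This is the alphabet-reversal cipher (Atbash): a becomes z, b becomes y, etc.
Undoing it on wvhkrgv: w↔d, v↔e, h↔s, k↔p, r↔i, g↔t, v↔e.

despite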